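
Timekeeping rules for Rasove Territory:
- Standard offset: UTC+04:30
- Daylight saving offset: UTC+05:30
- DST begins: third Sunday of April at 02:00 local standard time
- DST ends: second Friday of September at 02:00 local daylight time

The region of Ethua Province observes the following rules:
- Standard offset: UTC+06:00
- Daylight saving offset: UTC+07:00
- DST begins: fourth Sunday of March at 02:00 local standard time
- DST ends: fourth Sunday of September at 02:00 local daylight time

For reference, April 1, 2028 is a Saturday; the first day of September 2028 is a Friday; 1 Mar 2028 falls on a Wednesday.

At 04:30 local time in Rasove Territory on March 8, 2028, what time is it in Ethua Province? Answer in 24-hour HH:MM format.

1 April 2028 is a Saturday, so the first Sunday is April 2 and the third is April 16.
1 September 2028 is a Friday, so the first Friday is September 1 and the second is September 8.
Daylight saving runs 16 April – 8 September; March 8, 2028 is outside that window, so Rasove Territory is on standard time at UTC+04:30.
04:30 Rasove Territory − 4h30m = 00:00 UTC.
1 March 2028 is a Wednesday, so the first Sunday is March 5 and the fourth is March 26.
1 September 2028 is a Friday, so the first Sunday is September 3 and the fourth is September 24.
At the standard offset (UTC+06:00), 00:00 UTC + 6h = 06:00 Ethua Province standard time.
Daylight saving runs 26 March – 24 September; the standard-time date in Ethua Province, March 8, 2028, is outside that window, so Ethua Province is on standard time at UTC+06:00.
00:00 UTC + 6h = 06:00 Ethua Province.

06:00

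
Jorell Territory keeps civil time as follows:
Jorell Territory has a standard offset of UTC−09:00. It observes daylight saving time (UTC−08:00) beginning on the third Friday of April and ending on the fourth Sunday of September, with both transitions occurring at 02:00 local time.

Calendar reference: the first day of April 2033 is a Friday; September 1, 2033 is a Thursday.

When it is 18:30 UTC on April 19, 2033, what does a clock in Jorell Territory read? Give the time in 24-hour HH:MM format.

1 April 2033 is a Friday, so the first Friday is April 1 and the third is April 15.
1 September 2033 is a Thursday, so the first Sunday is September 4 and the fourth is September 25.
At the standard offset (UTC−09:00), 18:30 UTC − 9h = 09:30 Jorell Territory standard time.
The standard-time date in Jorell Territory, April 19, 2033, falls between 15 April and 25 September, so daylight saving is in effect and Jorell Territory is at UTC−08:00.
18:30 UTC − 8h = 10:30 local.

10:30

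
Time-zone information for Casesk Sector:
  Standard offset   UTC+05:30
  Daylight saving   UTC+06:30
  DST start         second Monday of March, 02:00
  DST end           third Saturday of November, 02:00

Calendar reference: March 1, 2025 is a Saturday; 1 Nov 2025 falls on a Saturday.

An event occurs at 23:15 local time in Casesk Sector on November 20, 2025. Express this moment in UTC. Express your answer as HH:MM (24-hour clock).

17:45

1 March 2025 is a Saturday, so the first Monday is March 3 and the second is March 10.
1 November 2025 is a Saturday, so the first Saturday is November 1 and the third is November 15.
November 20, 2025 does not fall between 10 March and 15 November, so daylight saving is not in effect and Casesk Sector is at UTC+05:30.
23:15 local − 5h30m = 17:45 UTC.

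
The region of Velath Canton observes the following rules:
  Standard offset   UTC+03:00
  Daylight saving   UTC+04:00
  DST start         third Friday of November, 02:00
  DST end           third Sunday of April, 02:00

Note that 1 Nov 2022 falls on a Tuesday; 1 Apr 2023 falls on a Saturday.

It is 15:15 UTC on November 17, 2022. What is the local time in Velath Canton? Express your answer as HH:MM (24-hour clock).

18:15

1 November 2022 is a Tuesday, so the first Friday is November 4 and the third is November 18.
1 April 2023 is a Saturday, so the first Sunday is April 2 and the third is April 16.
At the standard offset (UTC+03:00), 15:15 UTC + 3h = 18:15 Velath Canton standard time.
Daylight saving runs 18 November 2022 – 16 April 2023; the standard-time date in Velath Canton, November 17, 2022, is outside that window, so Velath Canton is on standard time at UTC+03:00.
15:15 UTC + 3h = 18:15 local.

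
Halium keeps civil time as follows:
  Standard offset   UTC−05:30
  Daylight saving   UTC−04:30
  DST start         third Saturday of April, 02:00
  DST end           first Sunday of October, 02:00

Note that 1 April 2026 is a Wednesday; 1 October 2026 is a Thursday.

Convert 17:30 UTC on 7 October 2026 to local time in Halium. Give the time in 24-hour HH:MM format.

12:00

1 April 2026 is a Wednesday, so the first Saturday is April 4 and the third is April 18.
1 October 2026 is a Thursday, so the first Sunday is October 4.
At the standard offset (UTC−05:30), 17:30 UTC − 5h30m = 12:00 Halium standard time.
The standard-time date in Halium, 7 October 2026, does not fall between 18 April and 4 October, so daylight saving is not in effect and Halium is at UTC−05:30.
17:30 UTC − 5h30m = 12:00 local.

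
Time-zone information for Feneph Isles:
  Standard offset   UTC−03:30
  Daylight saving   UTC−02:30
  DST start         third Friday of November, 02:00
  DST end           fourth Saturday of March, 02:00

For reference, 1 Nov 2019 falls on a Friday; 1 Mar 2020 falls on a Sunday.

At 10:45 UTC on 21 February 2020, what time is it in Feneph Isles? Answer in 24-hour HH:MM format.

08:15

1 November 2019 is a Friday, so the first Friday is November 1 and the third is November 15.
1 March 2020 is a Sunday, so the first Saturday is March 7 and the fourth is March 28.
At the standard offset (UTC−03:30), 10:45 UTC − 3h30m = 07:15 Feneph Isles standard time.
The standard-time date in Feneph Isles, 21 February 2020, falls between 15 November 2019 and 28 March 2020, so daylight saving is in effect and Feneph Isles is at UTC−02:30.
10:45 UTC − 2h30m = 08:15 local.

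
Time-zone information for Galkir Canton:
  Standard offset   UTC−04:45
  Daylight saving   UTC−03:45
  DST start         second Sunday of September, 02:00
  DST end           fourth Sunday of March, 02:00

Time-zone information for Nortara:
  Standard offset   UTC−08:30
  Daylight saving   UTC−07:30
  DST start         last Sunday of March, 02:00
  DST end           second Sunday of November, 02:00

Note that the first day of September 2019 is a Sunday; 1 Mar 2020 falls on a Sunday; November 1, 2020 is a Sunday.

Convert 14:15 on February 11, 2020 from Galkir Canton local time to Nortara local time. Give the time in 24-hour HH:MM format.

09:30

1 September 2019 is a Sunday, so the first Sunday is September 1 and the second is September 8.
1 March 2020 is a Sunday, so the first Sunday is March 1 and the fourth is March 22.
Daylight saving runs 8 September 2019 – 22 March 2020; February 11, 2020 is inside that window, so Galkir Canton is at UTC−03:45.
14:15 Galkir Canton + 3h45m = 18:00 UTC.
1 March 2020 is a Sunday, so Sundays fall on 1, 8, 15, 22, 29; the last is March 29.
1 November 2020 is a Sunday, so the first Sunday is November 1 and the second is November 8.
At the standard offset (UTC−08:30), 18:00 UTC − 8h30m = 09:30 Nortara standard time.
The standard-time date in Nortara, February 11, 2020, is outside the daylight-saving period (29 March – 8 November), so Nortara is on standard time, UTC−08:30.
18:00 UTC − 8h30m = 09:30 Nortara.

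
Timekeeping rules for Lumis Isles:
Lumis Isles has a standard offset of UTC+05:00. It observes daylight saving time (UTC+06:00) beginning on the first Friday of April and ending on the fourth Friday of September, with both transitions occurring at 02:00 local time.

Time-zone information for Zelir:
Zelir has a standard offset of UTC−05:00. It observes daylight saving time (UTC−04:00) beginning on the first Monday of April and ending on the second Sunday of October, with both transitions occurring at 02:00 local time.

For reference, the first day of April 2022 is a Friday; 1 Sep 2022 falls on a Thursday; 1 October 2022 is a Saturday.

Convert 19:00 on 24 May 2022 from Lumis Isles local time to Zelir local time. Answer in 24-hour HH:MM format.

1 April 2022 is a Friday, so the first Friday is April 1.
1 September 2022 is a Thursday, so the first Friday is September 2 and the fourth is September 23.
Daylight saving runs 1 April – 23 September; 24 May 2022 is inside that window, so Lumis Isles is at UTC+06:00.
19:00 Lumis Isles − 6h = 13:00 UTC.
1 April 2022 is a Friday, so the first Monday is April 4.
1 October 2022 is a Saturday, so the first Sunday is October 2 and the second is October 9.
At the standard offset (UTC−05:00), 13:00 UTC − 5h = 08:00 Zelir standard time.
The standard-time date in Zelir, 24 May 2022, falls between 4 April and 9 October, so daylight saving is in effect and Zelir is at UTC−04:00.
13:00 UTC − 4h = 09:00 Zelir.

09:00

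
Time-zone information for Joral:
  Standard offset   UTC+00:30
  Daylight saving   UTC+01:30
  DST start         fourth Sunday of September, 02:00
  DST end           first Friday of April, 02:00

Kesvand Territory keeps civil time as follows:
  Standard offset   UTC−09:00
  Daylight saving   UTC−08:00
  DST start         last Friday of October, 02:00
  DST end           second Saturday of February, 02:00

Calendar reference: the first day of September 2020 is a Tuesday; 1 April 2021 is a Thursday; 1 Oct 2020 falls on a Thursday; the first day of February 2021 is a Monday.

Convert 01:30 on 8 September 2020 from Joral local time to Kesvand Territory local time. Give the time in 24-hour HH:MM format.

16:00

1 September 2020 is a Tuesday, so the first Sunday is September 6 and the fourth is September 27.
1 April 2021 is a Thursday, so the first Friday is April 2.
8 September 2020 does not fall between 27 September 2020 and 2 April 2021, so daylight saving is not in effect and Joral is at UTC+00:30.
01:30 Joral − 0h30m = 01:00 UTC.
1 October 2020 is a Thursday, so Fridays fall on 2, 9, 16, 23, 30; the last is October 30.
1 February 2021 is a Monday, so the first Saturday is February 6 and the second is February 13.
At the standard offset (UTC−09:00), 01:00 UTC − 9h = 16:00 Kesvand Territory standard time (rolling into the previous day, 7 September 2020).
The standard-time date in Kesvand Territory, 7 September 2020, is outside the daylight-saving period (30 October 2020 – 13 February 2021), so Kesvand Territory is on standard time, UTC−09:00.
01:00 UTC − 9h = 16:00 Kesvand Territory (rolling into the previous day, 7 September 2020).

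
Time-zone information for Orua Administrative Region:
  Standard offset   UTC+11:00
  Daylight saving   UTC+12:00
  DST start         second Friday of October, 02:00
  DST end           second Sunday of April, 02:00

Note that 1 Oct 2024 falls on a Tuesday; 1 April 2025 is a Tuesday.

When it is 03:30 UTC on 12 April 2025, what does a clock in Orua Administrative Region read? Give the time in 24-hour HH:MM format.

15:30

1 October 2024 is a Tuesday, so the first Friday is October 4 and the second is October 11.
1 April 2025 is a Tuesday, so the first Sunday is April 6 and the second is April 13.
At the standard offset (UTC+11:00), 03:30 UTC + 11h = 14:30 Orua Administrative Region standard time.
The standard-time date in Orua Administrative Region, 12 April 2025, falls between 11 October 2024 and 13 April 2025, so daylight saving is in effect and Orua Administrative Region is at UTC+12:00.
03:30 UTC + 12h = 15:30 local.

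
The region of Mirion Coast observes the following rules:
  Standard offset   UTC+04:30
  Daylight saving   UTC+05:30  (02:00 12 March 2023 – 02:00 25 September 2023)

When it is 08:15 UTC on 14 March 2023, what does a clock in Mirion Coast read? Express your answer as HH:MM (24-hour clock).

13:45

At the standard offset (UTC+04:30), 08:15 UTC + 4h30m = 12:45 Mirion Coast standard time.
Daylight saving runs 12 March – 25 September; the standard-time date in Mirion Coast, 14 March 2023, is inside that window, so Mirion Coast is at UTC+05:30.
08:15 UTC + 5h30m = 13:45 local.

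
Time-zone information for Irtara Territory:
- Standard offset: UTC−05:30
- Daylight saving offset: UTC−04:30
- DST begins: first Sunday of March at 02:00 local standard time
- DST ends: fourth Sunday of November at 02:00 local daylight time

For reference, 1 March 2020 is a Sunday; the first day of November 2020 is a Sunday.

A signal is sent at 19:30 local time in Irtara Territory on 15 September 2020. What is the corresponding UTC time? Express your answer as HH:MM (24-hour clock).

00:00

1 March 2020 is a Sunday, so the first Sunday is March 1.
1 November 2020 is a Sunday, so the first Sunday is November 1 and the fourth is November 22.
15 September 2020 falls between 1 March and 22 November, so daylight saving is in effect and Irtara Territory is at UTC−04:30.
19:30 local + 4h30m = 00:00 UTC (rolling into the next day, 16 September 2020).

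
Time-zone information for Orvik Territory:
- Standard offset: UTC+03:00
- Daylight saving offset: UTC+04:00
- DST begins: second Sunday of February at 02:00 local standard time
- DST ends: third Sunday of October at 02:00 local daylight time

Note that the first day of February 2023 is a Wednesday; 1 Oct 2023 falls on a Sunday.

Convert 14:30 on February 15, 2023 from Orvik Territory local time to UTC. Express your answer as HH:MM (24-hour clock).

1 February 2023 is a Wednesday, so the first Sunday is February 5 and the second is February 12.
1 October 2023 is a Sunday, so the first Sunday is October 1 and the third is October 15.
Daylight saving runs 12 February – 15 October; February 15, 2023 is inside that window, so Orvik Territory is at UTC+04:00.
14:30 local − 4h = 10:30 UTC.

10:30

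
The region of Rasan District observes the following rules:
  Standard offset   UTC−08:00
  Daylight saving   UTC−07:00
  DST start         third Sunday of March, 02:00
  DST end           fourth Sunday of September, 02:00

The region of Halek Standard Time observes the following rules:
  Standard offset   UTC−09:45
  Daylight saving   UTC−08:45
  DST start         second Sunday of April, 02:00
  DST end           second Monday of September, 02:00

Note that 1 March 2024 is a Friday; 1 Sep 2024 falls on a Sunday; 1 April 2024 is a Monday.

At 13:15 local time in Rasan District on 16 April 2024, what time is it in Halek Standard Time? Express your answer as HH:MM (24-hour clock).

1 March 2024 is a Friday, so the first Sunday is March 3 and the third is March 17.
1 September 2024 is a Sunday, so the first Sunday is September 1 and the fourth is September 22.
16 April 2024 lies within the daylight-saving period (17 March – 22 September), so Rasan District is on daylight time, UTC−07:00.
13:15 Rasan District + 7h = 20:15 UTC.
1 April 2024 is a Monday, so the first Sunday is April 7 and the second is April 14.
1 September 2024 is a Sunday, so the first Monday is September 2 and the second is September 9.
At the standard offset (UTC−09:45), 20:15 UTC − 9h45m = 10:30 Halek Standard Time standard time.
Daylight saving runs 14 April – 9 September; the standard-time date in Halek Standard Time, 16 April 2024, is inside that window, so Halek Standard Time is at UTC−08:45.
20:15 UTC − 8h45m = 11:30 Halek Standard Time.

11:30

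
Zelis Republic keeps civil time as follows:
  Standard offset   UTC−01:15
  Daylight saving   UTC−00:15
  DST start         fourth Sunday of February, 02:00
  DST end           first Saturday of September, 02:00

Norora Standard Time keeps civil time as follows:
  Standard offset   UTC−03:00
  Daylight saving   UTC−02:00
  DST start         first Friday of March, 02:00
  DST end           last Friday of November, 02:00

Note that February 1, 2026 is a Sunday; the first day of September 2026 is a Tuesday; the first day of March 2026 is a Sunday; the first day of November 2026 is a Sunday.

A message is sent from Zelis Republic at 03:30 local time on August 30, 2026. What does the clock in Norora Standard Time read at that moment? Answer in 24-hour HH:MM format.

1 February 2026 is a Sunday, so the first Sunday is February 1 and the fourth is February 22.
1 September 2026 is a Tuesday, so the first Saturday is September 5.
August 30, 2026 lies within the daylight-saving period (22 February – 5 September), so Zelis Republic is on daylight time, UTC−00:15.
03:30 Zelis Republic + 0h15m = 03:45 UTC.
1 March 2026 is a Sunday, so the first Friday is March 6.
1 November 2026 is a Sunday, so Fridays fall on 6, 13, 20, 27; the last is November 27.
At the standard offset (UTC−03:00), 03:45 UTC − 3h = 00:45 Norora Standard Time standard time.
The standard-time date in Norora Standard Time, August 30, 2026, falls between 6 March and 27 November, so daylight saving is in effect and Norora Standard Time is at UTC−02:00.
03:45 UTC − 2h = 01:45 Norora Standard Time.

01:45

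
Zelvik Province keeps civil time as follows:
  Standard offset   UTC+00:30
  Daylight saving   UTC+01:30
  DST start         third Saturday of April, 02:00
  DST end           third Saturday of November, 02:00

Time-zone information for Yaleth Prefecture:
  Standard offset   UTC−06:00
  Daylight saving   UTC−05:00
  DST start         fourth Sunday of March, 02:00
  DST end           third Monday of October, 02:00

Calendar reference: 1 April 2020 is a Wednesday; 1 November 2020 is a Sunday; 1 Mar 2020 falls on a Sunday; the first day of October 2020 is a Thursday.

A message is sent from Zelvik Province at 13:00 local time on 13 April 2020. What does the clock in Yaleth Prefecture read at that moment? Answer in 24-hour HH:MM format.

1 April 2020 is a Wednesday, so the first Saturday is April 4 and the third is April 18.
1 November 2020 is a Sunday, so the first Saturday is November 7 and the third is November 21.
13 April 2020 does not fall between 18 April and 21 November, so daylight saving is not in effect and Zelvik Province is at UTC+00:30.
13:00 Zelvik Province − 0h30m = 12:30 UTC.
1 March 2020 is a Sunday, so the first Sunday is March 1 and the fourth is March 22.
1 October 2020 is a Thursday, so the first Monday is October 5 and the third is October 19.
At the standard offset (UTC−06:00), 12:30 UTC − 6h = 06:30 Yaleth Prefecture standard time.
The standard-time date in Yaleth Prefecture, 13 April 2020, falls between 22 March and 19 October, so daylight saving is in effect and Yaleth Prefecture is at UTC−05:00.
12:30 UTC − 5h = 07:30 Yaleth Prefecture.

07:30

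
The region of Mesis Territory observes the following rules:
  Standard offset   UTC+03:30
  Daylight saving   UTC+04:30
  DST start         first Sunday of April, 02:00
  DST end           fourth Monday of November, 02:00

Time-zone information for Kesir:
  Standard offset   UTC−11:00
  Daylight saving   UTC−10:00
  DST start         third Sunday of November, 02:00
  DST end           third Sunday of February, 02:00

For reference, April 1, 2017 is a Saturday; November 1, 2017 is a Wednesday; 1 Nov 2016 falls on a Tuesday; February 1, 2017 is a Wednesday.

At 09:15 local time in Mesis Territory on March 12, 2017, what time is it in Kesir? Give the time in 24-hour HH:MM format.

1 April 2017 is a Saturday, so the first Sunday is April 2.
1 November 2017 is a Wednesday, so the first Monday is November 6 and the fourth is November 27.
Daylight saving runs 2 April – 27 November; March 12, 2017 is outside that window, so Mesis Territory is on standard time at UTC+03:30.
09:15 Mesis Territory − 3h30m = 05:45 UTC.
1 November 2016 is a Tuesday, so the first Sunday is November 6 and the third is November 20.
1 February 2017 is a Wednesday, so the first Sunday is February 5 and the third is February 19.
At the standard offset (UTC−11:00), 05:45 UTC − 11h = 18:45 Kesir standard time (rolling into the previous day, 11 March 2017).
The standard-time date in Kesir, March 11, 2017, is outside the daylight-saving period (20 November 2016 – 19 February 2017), so Kesir is on standard time, UTC−11:00.
05:45 UTC − 11h = 18:45 Kesir (rolling into the previous day, 11 March 2017).

18:45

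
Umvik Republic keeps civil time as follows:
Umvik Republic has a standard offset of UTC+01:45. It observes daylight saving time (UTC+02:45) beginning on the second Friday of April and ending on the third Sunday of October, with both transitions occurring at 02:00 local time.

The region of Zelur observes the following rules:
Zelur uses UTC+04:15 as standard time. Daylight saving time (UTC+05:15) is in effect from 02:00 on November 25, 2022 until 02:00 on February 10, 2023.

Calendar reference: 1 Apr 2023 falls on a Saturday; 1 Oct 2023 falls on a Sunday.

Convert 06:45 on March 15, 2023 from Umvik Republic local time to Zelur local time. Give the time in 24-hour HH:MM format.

09:15

1 April 2023 is a Saturday, so the first Friday is April 7 and the second is April 14.
1 October 2023 is a Sunday, so the first Sunday is October 1 and the third is October 15.
March 15, 2023 does not fall between 14 April and 15 October, so daylight saving is not in effect and Umvik Republic is at UTC+01:45.
06:45 Umvik Republic − 1h45m = 05:00 UTC.
At the standard offset (UTC+04:15), 05:00 UTC + 4h15m = 09:15 Zelur standard time.
The standard-time date in Zelur, March 15, 2023, does not fall between 25 November 2022 and 10 February 2023, so daylight saving is not in effect and Zelur is at UTC+04:15.
05:00 UTC + 4h15m = 09:15 Zelur.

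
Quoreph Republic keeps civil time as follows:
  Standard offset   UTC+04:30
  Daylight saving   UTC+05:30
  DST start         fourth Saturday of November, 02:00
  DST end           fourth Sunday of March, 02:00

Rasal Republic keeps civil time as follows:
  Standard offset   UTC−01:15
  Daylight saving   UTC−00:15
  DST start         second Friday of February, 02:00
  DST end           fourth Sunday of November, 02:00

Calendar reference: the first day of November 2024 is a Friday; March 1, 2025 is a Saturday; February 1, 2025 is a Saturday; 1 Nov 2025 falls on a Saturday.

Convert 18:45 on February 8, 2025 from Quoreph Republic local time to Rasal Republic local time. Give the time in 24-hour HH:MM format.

1 November 2024 is a Friday, so the first Saturday is November 2 and the fourth is November 23.
1 March 2025 is a Saturday, so the first Sunday is March 2 and the fourth is March 23.
February 8, 2025 falls between 23 November 2024 and 23 March 2025, so daylight saving is in effect and Quoreph Republic is at UTC+05:30.
18:45 Quoreph Republic − 5h30m = 13:15 UTC.
1 February 2025 is a Saturday, so the first Friday is February 7 and the second is February 14.
1 November 2025 is a Saturday, so the first Sunday is November 2 and the fourth is November 23.
At the standard offset (UTC−01:15), 13:15 UTC − 1h15m = 12:00 Rasal Republic standard time.
Daylight saving runs 14 February – 23 November; the standard-time date in Rasal Republic, February 8, 2025, is outside that window, so Rasal Republic is on standard time at UTC−01:15.
13:15 UTC − 1h15m = 12:00 Rasal Republic.

12:00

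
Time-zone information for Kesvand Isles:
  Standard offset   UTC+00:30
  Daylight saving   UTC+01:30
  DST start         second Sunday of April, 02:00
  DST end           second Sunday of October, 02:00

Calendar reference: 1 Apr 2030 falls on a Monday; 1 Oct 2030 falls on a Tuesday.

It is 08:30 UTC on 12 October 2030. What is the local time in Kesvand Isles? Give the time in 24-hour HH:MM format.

1 April 2030 is a Monday, so the first Sunday is April 7 and the second is April 14.
1 October 2030 is a Tuesday, so the first Sunday is October 6 and the second is October 13.
At the standard offset (UTC+00:30), 08:30 UTC + 0h30m = 09:00 Kesvand Isles standard time.
Daylight saving runs 14 April – 13 October; the standard-time date in Kesvand Isles, 12 October 2030, is inside that window, so Kesvand Isles is at UTC+01:30.
08:30 UTC + 1h30m = 10:00 local.

10:00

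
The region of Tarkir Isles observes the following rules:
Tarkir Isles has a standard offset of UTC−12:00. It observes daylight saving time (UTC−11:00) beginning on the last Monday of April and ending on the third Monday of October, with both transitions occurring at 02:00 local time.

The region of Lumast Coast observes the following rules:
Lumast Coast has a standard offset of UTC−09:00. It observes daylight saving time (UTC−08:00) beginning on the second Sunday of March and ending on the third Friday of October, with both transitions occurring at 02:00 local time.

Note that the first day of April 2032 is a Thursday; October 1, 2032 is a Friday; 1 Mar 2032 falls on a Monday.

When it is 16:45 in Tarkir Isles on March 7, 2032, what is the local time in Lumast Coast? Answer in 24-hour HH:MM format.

19:45

1 April 2032 is a Thursday, so Mondays fall on 5, 12, 19, 26; the last is April 26.
1 October 2032 is a Friday, so the first Monday is October 4 and the third is October 18.
March 7, 2032 does not fall between 26 April and 18 October, so daylight saving is not in effect and Tarkir Isles is at UTC−12:00.
16:45 Tarkir Isles + 12h = 04:45 UTC (rolling into the next day, 8 March 2032).
1 March 2032 is a Monday, so the first Sunday is March 7 and the second is March 14.
1 October 2032 is a Friday, so the first Friday is October 1 and the third is October 15.
At the standard offset (UTC−09:00), 04:45 UTC − 9h = 19:45 Lumast Coast standard time (rolling into the previous day, 7 March 2032).
The standard-time date in Lumast Coast, March 7, 2032, is outside the daylight-saving period (14 March – 15 October), so Lumast Coast is on standard time, UTC−09:00.
04:45 UTC − 9h = 19:45 Lumast Coast (rolling into the previous day, 7 March 2032).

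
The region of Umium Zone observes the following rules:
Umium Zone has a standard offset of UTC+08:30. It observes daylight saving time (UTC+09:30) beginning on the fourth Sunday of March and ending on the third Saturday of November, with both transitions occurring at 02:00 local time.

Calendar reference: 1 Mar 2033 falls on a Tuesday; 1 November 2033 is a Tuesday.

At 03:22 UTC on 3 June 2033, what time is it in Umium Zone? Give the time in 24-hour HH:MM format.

1 March 2033 is a Tuesday, so the first Sunday is March 6 and the fourth is March 27.
1 November 2033 is a Tuesday, so the first Saturday is November 5 and the third is November 19.
At the standard offset (UTC+08:30), 03:22 UTC + 8h30m = 11:52 Umium Zone standard time.
Daylight saving runs 27 March – 19 November; the standard-time date in Umium Zone, 3 June 2033, is inside that window, so Umium Zone is at UTC+09:30.
03:22 UTC + 9h30m = 12:52 local.

12:52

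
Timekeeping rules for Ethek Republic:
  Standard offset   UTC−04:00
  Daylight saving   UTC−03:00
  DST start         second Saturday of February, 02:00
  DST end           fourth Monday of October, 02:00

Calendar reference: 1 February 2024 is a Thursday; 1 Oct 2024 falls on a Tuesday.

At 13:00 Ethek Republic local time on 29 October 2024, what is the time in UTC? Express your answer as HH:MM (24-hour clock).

17:00

1 February 2024 is a Thursday, so the first Saturday is February 3 and the second is February 10.
1 October 2024 is a Tuesday, so the first Monday is October 7 and the fourth is October 28.
Daylight saving runs 10 February – 28 October; 29 October 2024 is outside that window, so Ethek Republic is on standard time at UTC−04:00.
13:00 local + 4h = 17:00 UTC.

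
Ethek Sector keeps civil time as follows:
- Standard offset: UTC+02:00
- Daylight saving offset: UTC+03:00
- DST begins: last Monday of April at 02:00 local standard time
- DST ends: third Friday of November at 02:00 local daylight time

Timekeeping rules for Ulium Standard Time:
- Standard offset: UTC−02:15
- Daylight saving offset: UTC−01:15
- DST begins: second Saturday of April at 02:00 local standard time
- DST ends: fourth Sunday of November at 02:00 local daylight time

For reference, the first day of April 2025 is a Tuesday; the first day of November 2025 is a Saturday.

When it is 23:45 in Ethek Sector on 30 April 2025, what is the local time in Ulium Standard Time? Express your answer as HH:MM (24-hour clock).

1 April 2025 is a Tuesday, so Mondays fall on 7, 14, 21, 28; the last is April 28.
1 November 2025 is a Saturday, so the first Friday is November 7 and the third is November 21.
30 April 2025 lies within the daylight-saving period (28 April – 21 November), so Ethek Sector is on daylight time, UTC+03:00.
23:45 Ethek Sector − 3h = 20:45 UTC.
1 April 2025 is a Tuesday, so the first Saturday is April 5 and the second is April 12.
1 November 2025 is a Saturday, so the first Sunday is November 2 and the fourth is November 23.
At the standard offset (UTC−02:15), 20:45 UTC − 2h15m = 18:30 Ulium Standard Time standard time.
Daylight saving runs 12 April – 23 November; the standard-time date in Ulium Standard Time, 30 April 2025, is inside that window, so Ulium Standard Time is at UTC−01:15.
20:45 UTC − 1h15m = 19:30 Ulium Standard Time.

19:30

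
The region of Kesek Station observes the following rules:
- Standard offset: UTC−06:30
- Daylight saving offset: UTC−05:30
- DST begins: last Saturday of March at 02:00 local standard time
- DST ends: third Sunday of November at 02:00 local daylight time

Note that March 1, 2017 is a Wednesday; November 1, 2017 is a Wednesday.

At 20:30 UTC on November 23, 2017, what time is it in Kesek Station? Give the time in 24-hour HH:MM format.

1 March 2017 is a Wednesday, so Saturdays fall on 4, 11, 18, 25; the last is March 25.
1 November 2017 is a Wednesday, so the first Sunday is November 5 and the third is November 19.
At the standard offset (UTC−06:30), 20:30 UTC − 6h30m = 14:00 Kesek Station standard time.
The standard-time date in Kesek Station, November 23, 2017, does not fall between 25 March and 19 November, so daylight saving is not in effect and Kesek Station is at UTC−06:30.
20:30 UTC − 6h30m = 14:00 local.

14:00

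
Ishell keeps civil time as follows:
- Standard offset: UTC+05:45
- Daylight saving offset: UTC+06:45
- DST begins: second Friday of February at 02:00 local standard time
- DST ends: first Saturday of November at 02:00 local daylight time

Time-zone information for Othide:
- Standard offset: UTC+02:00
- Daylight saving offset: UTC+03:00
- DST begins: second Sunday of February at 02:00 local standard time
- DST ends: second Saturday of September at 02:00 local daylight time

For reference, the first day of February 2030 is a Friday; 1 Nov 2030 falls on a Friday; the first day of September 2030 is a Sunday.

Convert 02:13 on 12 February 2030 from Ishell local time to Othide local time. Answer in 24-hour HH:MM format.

22:28

1 February 2030 is a Friday, so the first Friday is February 1 and the second is February 8.
1 November 2030 is a Friday, so the first Saturday is November 2.
12 February 2030 lies within the daylight-saving period (8 February – 2 November), so Ishell is on daylight time, UTC+06:45.
02:13 Ishell − 6h45m = 19:28 UTC (rolling into the previous day, 11 February 2030).
1 February 2030 is a Friday, so the first Sunday is February 3 and the second is February 10.
1 September 2030 is a Sunday, so the first Saturday is September 7 and the second is September 14.
At the standard offset (UTC+02:00), 19:28 UTC + 2h = 21:28 Othide standard time.
Daylight saving runs 10 February – 14 September; the standard-time date in Othide, 11 February 2030, is inside that window, so Othide is at UTC+03:00.
19:28 UTC + 3h = 22:28 Othide.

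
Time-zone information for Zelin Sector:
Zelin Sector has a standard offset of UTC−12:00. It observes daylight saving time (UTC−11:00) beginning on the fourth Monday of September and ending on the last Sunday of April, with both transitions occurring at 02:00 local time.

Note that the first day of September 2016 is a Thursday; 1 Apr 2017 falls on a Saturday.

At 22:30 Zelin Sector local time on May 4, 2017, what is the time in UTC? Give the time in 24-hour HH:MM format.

10:30

1 September 2016 is a Thursday, so the first Monday is September 5 and the fourth is September 26.
1 April 2017 is a Saturday, so Sundays fall on 2, 9, 16, 23, 30; the last is April 30.
May 4, 2017 is outside the daylight-saving period (26 September 2016 – 30 April 2017), so Zelin Sector is on standard time, UTC−12:00.
22:30 local + 12h = 10:30 UTC (rolling into the next day, 5 May 2017).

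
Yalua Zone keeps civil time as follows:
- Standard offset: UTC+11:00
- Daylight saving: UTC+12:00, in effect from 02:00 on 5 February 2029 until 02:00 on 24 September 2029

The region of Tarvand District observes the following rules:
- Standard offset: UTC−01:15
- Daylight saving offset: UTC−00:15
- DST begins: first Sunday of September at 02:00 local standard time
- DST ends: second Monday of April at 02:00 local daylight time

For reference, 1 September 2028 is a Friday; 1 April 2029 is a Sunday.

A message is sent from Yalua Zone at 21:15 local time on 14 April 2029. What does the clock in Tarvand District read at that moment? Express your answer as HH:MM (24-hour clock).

08:00

Daylight saving runs 5 February – 24 September; 14 April 2029 is inside that window, so Yalua Zone is at UTC+12:00.
21:15 Yalua Zone − 12h = 09:15 UTC.
1 September 2028 is a Friday, so the first Sunday is September 3.
1 April 2029 is a Sunday, so the first Monday is April 2 and the second is April 9.
At the standard offset (UTC−01:15), 09:15 UTC − 1h15m = 08:00 Tarvand District standard time.
Daylight saving runs 3 September 2028 – 9 April 2029; the standard-time date in Tarvand District, 14 April 2029, is outside that window, so Tarvand District is on standard time at UTC−01:15.
09:15 UTC − 1h15m = 08:00 Tarvand District.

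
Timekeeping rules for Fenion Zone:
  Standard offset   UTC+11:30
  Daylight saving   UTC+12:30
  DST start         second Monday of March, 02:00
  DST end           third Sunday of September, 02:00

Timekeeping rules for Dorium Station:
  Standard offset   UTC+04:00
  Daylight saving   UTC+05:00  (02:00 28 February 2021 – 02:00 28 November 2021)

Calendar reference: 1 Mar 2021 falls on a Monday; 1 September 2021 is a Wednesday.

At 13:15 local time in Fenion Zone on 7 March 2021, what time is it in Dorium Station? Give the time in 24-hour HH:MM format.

06:45

1 March 2021 is a Monday, so the first Monday is March 1 and the second is March 8.
1 September 2021 is a Wednesday, so the first Sunday is September 5 and the third is September 19.
7 March 2021 does not fall between 8 March and 19 September, so daylight saving is not in effect and Fenion Zone is at UTC+11:30.
13:15 Fenion Zone − 11h30m = 01:45 UTC.
At the standard offset (UTC+04:00), 01:45 UTC + 4h = 05:45 Dorium Station standard time.
The standard-time date in Dorium Station, 7 March 2021, falls between 28 February and 28 November, so daylight saving is in effect and Dorium Station is at UTC+05:00.
01:45 UTC + 5h = 06:45 Dorium Station.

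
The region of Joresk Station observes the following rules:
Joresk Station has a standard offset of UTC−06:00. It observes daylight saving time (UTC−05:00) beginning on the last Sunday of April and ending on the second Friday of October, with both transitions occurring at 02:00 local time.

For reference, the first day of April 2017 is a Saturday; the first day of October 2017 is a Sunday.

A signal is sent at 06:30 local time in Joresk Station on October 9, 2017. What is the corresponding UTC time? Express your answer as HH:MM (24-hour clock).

1 April 2017 is a Saturday, so Sundays fall on 2, 9, 16, 23, 30; the last is April 30.
1 October 2017 is a Sunday, so the first Friday is October 6 and the second is October 13.
October 9, 2017 lies within the daylight-saving period (30 April – 13 October), so Joresk Station is on daylight time, UTC−05:00.
06:30 local + 5h = 11:30 UTC.

11:30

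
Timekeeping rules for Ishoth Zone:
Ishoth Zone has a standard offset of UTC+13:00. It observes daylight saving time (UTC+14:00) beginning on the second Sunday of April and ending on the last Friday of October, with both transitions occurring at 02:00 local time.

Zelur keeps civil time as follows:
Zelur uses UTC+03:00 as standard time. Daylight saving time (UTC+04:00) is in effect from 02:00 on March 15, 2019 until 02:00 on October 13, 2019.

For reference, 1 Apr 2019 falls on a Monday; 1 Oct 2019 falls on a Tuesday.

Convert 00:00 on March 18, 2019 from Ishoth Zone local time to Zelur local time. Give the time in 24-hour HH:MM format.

1 April 2019 is a Monday, so the first Sunday is April 7 and the second is April 14.
1 October 2019 is a Tuesday, so Fridays fall on 4, 11, 18, 25; the last is October 25.
March 18, 2019 is outside the daylight-saving period (14 April – 25 October), so Ishoth Zone is on standard time, UTC+13:00.
00:00 Ishoth Zone − 13h = 11:00 UTC (rolling into the previous day, 17 March 2019).
At the standard offset (UTC+03:00), 11:00 UTC + 3h = 14:00 Zelur standard time.
The standard-time date in Zelur, March 17, 2019, lies within the daylight-saving period (15 March – 13 October), so Zelur is on daylight time, UTC+04:00.
11:00 UTC + 4h = 15:00 Zelur.

15:00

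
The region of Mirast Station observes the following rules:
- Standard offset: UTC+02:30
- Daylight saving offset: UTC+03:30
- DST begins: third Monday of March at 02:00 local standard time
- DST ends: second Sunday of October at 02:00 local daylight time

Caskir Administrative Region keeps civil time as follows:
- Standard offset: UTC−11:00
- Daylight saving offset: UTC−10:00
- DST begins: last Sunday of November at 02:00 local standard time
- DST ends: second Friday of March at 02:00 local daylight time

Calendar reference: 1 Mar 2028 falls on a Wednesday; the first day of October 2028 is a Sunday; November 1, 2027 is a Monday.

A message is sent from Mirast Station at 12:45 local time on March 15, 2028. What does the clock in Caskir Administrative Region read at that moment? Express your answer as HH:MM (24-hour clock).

23:15

1 March 2028 is a Wednesday, so the first Monday is March 6 and the third is March 20.
1 October 2028 is a Sunday, so the first Sunday is October 1 and the second is October 8.
Daylight saving runs 20 March – 8 October; March 15, 2028 is outside that window, so Mirast Station is on standard time at UTC+02:30.
12:45 Mirast Station − 2h30m = 10:15 UTC.
1 November 2027 is a Monday, so Sundays fall on 7, 14, 21, 28; the last is November 28.
1 March 2028 is a Wednesday, so the first Friday is March 3 and the second is March 10.
At the standard offset (UTC−11:00), 10:15 UTC − 11h = 23:15 Caskir Administrative Region standard time (rolling into the previous day, 14 March 2028).
Daylight saving runs 28 November 2027 – 10 March 2028; the standard-time date in Caskir Administrative Region, March 14, 2028, is outside that window, so Caskir Administrative Region is on standard time at UTC−11:00.
10:15 UTC − 11h = 23:15 Caskir Administrative Region (rolling into the previous day, 14 March 2028).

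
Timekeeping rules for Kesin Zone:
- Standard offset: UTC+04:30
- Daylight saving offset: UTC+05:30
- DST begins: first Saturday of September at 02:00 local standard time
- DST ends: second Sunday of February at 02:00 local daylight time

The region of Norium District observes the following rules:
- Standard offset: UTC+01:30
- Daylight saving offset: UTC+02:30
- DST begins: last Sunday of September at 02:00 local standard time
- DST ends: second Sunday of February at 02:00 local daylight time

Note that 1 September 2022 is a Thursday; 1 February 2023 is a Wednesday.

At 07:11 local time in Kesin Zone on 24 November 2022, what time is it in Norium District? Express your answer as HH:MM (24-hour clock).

04:11

1 September 2022 is a Thursday, so the first Saturday is September 3.
1 February 2023 is a Wednesday, so the first Sunday is February 5 and the second is February 12.
24 November 2022 falls between 3 September 2022 and 12 February 2023, so daylight saving is in effect and Kesin Zone is at UTC+05:30.
07:11 Kesin Zone − 5h30m = 01:41 UTC.
1 September 2022 is a Thursday, so Sundays fall on 4, 11, 18, 25; the last is September 25.
1 February 2023 is a Wednesday, so the first Sunday is February 5 and the second is February 12.
At the standard offset (UTC+01:30), 01:41 UTC + 1h30m = 03:11 Norium District standard time.
The standard-time date in Norium District, 24 November 2022, falls between 25 September 2022 and 12 February 2023, so daylight saving is in effect and Norium District is at UTC+02:30.
01:41 UTC + 2h30m = 04:11 Norium District.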